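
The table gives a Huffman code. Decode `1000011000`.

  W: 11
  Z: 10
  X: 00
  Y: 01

Read left to right; each codeword is recognised as soon as it completes (prefix code):
  10→Z | 00→X | 01→Y | 10→Z | 00→X
Decoded message: ZXYZX

ZXYZX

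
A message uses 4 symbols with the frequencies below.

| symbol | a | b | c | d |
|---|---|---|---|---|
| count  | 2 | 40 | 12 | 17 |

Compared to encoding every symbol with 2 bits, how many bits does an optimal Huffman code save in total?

Fixed-length: 2 bits × 71 symbols = 142 bits.
Huffman merges:
combine a(2), c(12) → 14
combine 14, d(17) → 31
combine 31, b(40) → 71
Huffman total = 14 + 31 + 71 = 116 bits.
Saving = 142 − 116 = 26 bits.

26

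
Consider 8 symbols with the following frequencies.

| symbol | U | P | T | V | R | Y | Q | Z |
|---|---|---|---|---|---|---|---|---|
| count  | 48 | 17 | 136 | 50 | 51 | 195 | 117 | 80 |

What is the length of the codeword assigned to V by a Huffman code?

Repeatedly merge the two smallest:
combine P(17), U(48) → 65
combine V(50), R(51) → 101
combine 65, Z(80) → 145
combine 101, Q(117) → 218
combine T(136), 145 → 281
combine Y(195), 218 → 413
combine 281, 413 → 694
The subtree containing V is merged 4 times, so code length = 4.

4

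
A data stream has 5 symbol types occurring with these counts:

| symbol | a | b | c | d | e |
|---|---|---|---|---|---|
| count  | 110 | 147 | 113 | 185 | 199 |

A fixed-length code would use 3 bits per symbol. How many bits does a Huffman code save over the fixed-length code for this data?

Fixed-length: 3 bits × 754 symbols = 2262 bits.
Huffman merges:
a(110) + c(113) → 223
b(147) + d(185) → 332
e(199) + 223 → 422
332 + 422 → 754
Huffman total = 223 + 332 + 422 + 754 = 1731 bits.
Saving = 2262 − 1731 = 531 bits.

531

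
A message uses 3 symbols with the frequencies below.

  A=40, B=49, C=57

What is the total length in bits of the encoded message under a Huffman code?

Greedily combine the two least-frequent nodes:
merge A(40) and B(49): 89
merge C(57) and 89: 146
Each symbol's bit-cost is frequency × depth; summing gives 235 bits (equivalently 89 + 146).

235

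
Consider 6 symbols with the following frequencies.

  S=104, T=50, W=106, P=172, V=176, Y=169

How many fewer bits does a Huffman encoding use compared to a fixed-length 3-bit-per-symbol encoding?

363

Fixed-length: 3 bits × 777 symbols = 2331 bits.
Huffman merges:
T(50) + S(104) → 154
W(106) + 154 → 260
Y(169) + P(172) → 341
V(176) + 260 → 436
341 + 436 → 777
Huffman total = 154 + 260 + 341 + 436 + 777 = 1968 bits.
Saving = 2331 − 1968 = 363 bits.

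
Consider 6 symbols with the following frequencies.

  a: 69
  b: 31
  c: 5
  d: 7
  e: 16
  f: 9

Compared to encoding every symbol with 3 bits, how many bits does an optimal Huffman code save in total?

136

Fixed-length: 3 bits × 137 symbols = 411 bits.
Huffman merges:
merge c(5) and d(7): 12
merge f(9) and 12: 21
merge e(16) and 21: 37
merge b(31) and 37: 68
merge 68 and a(69): 137
Huffman total = 12 + 21 + 37 + 68 + 137 = 275 bits.
Saving = 411 − 275 = 136 bits.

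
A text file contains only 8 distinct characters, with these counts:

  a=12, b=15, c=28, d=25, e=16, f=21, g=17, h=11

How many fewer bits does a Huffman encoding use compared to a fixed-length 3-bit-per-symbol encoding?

Fixed-length: 3 bits × 145 symbols = 435 bits.
Huffman merges:
merge h(11) and a(12): 23
merge b(15) and e(16): 31
merge g(17) and f(21): 38
merge 23 and d(25): 48
merge c(28) and 31: 59
merge 38 and 48: 86
merge 59 and 86: 145
Huffman total = 23 + 31 + 38 + 48 + 59 + 86 + 145 = 430 bits.
Saving = 435 − 430 = 5 bits.

5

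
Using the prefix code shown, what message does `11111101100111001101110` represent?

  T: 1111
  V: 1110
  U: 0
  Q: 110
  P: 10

TQQUVUQV

Read left to right; each codeword is recognised as soon as it completes (prefix code):
  1111→T | 110→Q | 110→Q | 0→U | 1110→V | 0→U | 110→Q | 1110→V
Decoded message: TQQUVUQV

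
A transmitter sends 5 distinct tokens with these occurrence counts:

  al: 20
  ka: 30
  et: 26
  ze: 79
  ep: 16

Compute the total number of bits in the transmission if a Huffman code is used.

355

Merge the two smallest weights repeatedly:
combine ep(16), al(20) → 36
combine et(26), ka(30) → 56
combine 36, 56 → 92
combine ze(79), 92 → 171
The encoded length is the sum of every internal node's weight: 36 + 56 + 92 + 171 = 355 bits.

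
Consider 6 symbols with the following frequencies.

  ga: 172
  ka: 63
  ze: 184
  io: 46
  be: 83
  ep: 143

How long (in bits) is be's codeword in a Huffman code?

Build the tree from the bottom:
merge io(46) and ka(63): 109
merge be(83) and 109: 192
merge ep(143) and ga(172): 315
merge ze(184) and 192: 376
merge 315 and 376: 691
be's leaf is at depth 3, giving a 3-bit codeword.

3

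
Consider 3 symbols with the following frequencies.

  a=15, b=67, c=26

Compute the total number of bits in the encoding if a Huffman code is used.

149

Greedily combine the two least-frequent nodes:
merge a(15) and c(26): 41
merge 41 and b(67): 108
Each symbol's bit-cost is frequency × depth; summing gives 149 bits (equivalently 41 + 108).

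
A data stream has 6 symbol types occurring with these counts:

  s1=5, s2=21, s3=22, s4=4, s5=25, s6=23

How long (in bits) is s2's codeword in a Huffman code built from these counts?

Repeatedly merge the two smallest:
s4(4) + s1(5) → 9
9 + s2(21) → 30
s3(22) + s6(23) → 45
s5(25) + 30 → 55
45 + 55 → 100
s2 sits 3 levels below the root, so its codeword is 3 bits.

3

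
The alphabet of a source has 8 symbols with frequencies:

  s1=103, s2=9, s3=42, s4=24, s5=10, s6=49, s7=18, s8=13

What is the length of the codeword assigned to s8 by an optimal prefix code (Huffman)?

Repeatedly merge the two smallest:
merge s2(9) and s5(10): 19
merge s8(13) and s7(18): 31
merge 19 and s4(24): 43
merge 31 and s3(42): 73
merge 43 and s6(49): 92
merge 73 and 92: 165
merge s1(103) and 165: 268
s8 sits 4 levels below the root, so its codeword is 4 bits.

4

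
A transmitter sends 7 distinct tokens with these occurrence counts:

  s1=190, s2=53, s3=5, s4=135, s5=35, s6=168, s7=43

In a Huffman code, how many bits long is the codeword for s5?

5

Build the tree from the bottom:
merge s3(5) and s5(35): 40
merge 40 and s7(43): 83
merge s2(53) and 83: 136
merge s4(135) and 136: 271
merge s6(168) and s1(190): 358
merge 271 and 358: 629
s5 sits 5 levels below the root, so its codeword is 5 bits.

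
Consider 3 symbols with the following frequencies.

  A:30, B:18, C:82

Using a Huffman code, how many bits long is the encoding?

178

Build the Huffman tree bottom-up:
merge B(18) and A(30): 48
merge 48 and C(82): 130
The encoded length is the sum of every internal node's weight: 48 + 130 = 178 bits.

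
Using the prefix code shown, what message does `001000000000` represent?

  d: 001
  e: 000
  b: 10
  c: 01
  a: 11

Read left to right; each codeword is recognised as soon as it completes (prefix code):
  001→d | 000→e | 000→e | 000→e
Decoded message: deee

deee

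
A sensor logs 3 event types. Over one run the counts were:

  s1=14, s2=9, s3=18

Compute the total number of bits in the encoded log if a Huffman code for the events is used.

Merge the two smallest weights repeatedly:
s2(9) + s1(14) → 23
s3(18) + 23 → 41
The encoded length is the sum of every internal node's weight: 23 + 41 = 64 bits.

64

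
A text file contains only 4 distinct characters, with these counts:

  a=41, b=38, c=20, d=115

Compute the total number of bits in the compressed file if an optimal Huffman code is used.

371

Build the Huffman tree bottom-up:
merge c(20) and b(38): 58
merge a(41) and 58: 99
merge 99 and d(115): 214
The encoded length is the sum of every internal node's weight: 58 + 99 + 214 = 371 bits.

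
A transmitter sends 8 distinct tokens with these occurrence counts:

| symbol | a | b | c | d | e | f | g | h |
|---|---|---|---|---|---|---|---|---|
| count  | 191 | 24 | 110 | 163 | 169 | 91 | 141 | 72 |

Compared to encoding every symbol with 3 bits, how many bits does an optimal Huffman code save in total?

95

Fixed-length: 3 bits × 961 symbols = 2883 bits.
Huffman merges:
merge b(24) and h(72): 96
merge f(91) and 96: 187
merge c(110) and g(141): 251
merge d(163) and e(169): 332
merge 187 and a(191): 378
merge 251 and 332: 583
merge 378 and 583: 961
Huffman total = 96 + 187 + 251 + 332 + 378 + 583 + 961 = 2788 bits.
Saving = 2883 − 2788 = 95 bits.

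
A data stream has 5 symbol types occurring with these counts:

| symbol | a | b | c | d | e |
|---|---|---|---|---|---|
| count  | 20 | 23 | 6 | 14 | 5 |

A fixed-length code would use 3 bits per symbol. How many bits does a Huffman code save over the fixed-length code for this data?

Fixed-length: 3 bits × 68 symbols = 204 bits.
Huffman merges:
combine e(5), c(6) → 11
combine 11, d(14) → 25
combine a(20), b(23) → 43
combine 25, 43 → 68
Huffman total = 11 + 25 + 43 + 68 = 147 bits.
Saving = 204 − 147 = 57 bits.

57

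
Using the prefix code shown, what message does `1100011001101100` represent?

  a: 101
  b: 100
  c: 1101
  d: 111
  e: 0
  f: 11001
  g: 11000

gfab

Read left to right; each codeword is recognised as soon as it completes (prefix code):
  11000→g | 11001→f | 101→a | 100→b
Decoded message: gfab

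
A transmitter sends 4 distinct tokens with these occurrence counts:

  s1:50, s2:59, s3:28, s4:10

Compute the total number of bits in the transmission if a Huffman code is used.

273

Build the Huffman tree bottom-up:
merge s4(10) and s3(28): 38
merge 38 and s1(50): 88
merge s2(59) and 88: 147
Total encoded bits = sum of merged weights = 38 + 88 + 147 = 273.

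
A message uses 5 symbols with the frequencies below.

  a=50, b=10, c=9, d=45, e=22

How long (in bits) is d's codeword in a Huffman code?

2

Repeatedly merge the two smallest:
merge c(9) and b(10): 19
merge 19 and e(22): 41
merge 41 and d(45): 86
merge a(50) and 86: 136
d's leaf is at depth 2, giving a 2-bit codeword.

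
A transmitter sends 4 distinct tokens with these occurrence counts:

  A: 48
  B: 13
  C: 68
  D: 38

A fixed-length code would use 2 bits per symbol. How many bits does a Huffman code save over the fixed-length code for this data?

Fixed-length: 2 bits × 167 symbols = 334 bits.
Huffman merges:
combine B(13), D(38) → 51
combine A(48), 51 → 99
combine C(68), 99 → 167
Huffman total = 51 + 99 + 167 = 317 bits.
Saving = 334 − 317 = 17 bits.

17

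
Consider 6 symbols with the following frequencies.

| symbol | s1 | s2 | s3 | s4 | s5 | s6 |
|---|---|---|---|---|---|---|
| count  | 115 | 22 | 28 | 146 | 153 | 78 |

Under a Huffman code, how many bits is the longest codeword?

Merge the two lowest-weight nodes at each step:
s2(22) + s3(28) → 50
50 + s6(78) → 128
s1(115) + 128 → 243
s4(146) + s5(153) → 299
243 + 299 → 542
The first pair merged (s2, s3) ends up deepest, at depth 4.

4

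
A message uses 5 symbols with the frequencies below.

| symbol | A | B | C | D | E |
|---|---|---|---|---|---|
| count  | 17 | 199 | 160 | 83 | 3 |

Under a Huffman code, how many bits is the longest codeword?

Merge the two lowest-weight nodes at each step:
merge E(3) and A(17): 20
merge 20 and D(83): 103
merge 103 and C(160): 263
merge B(199) and 263: 462
The rarest symbols sit at the bottom; the longest codeword is 4 bits.

4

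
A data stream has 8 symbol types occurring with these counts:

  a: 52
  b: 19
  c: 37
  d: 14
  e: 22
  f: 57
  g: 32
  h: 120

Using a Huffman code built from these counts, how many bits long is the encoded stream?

969

Greedily combine the two least-frequent nodes:
combine d(14), b(19) → 33
combine e(22), g(32) → 54
combine 33, c(37) → 70
combine a(52), 54 → 106
combine f(57), 70 → 127
combine 106, h(120) → 226
combine 127, 226 → 353
Each symbol's bit-cost is frequency × depth; summing gives 969 bits (equivalently 33 + 54 + 70 + 106 + 127 + 226 + 353).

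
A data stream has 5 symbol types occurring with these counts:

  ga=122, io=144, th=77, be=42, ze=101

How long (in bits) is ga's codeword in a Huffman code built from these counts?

2

Build the tree from the bottom:
merge be(42) and th(77): 119
merge ze(101) and 119: 220
merge ga(122) and io(144): 266
merge 220 and 266: 486
The subtree containing ga is merged 2 times, so code length = 2.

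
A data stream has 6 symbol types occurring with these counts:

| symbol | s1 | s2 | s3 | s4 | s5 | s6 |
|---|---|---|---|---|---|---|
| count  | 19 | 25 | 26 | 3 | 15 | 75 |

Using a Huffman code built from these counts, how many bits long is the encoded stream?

Merge the two smallest weights repeatedly:
merge s4(3) and s5(15): 18
merge 18 and s1(19): 37
merge s2(25) and s3(26): 51
merge 37 and 51: 88
merge s6(75) and 88: 163
Each symbol's bit-cost is frequency × depth; summing gives 357 bits (equivalently 18 + 37 + 51 + 88 + 163).

357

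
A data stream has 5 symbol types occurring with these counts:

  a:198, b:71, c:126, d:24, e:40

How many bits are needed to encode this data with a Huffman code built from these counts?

919

Build the Huffman tree bottom-up:
merge d(24) and e(40): 64
merge 64 and b(71): 135
merge c(126) and 135: 261
merge a(198) and 261: 459
Each symbol's bit-cost is frequency × depth; summing gives 919 bits (equivalently 64 + 135 + 261 + 459).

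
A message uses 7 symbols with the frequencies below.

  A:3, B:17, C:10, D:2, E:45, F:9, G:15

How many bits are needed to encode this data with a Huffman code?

232

Merge the two smallest weights repeatedly:
D(2) + A(3) → 5
5 + F(9) → 14
C(10) + 14 → 24
G(15) + B(17) → 32
24 + 32 → 56
E(45) + 56 → 101
Each symbol's bit-cost is frequency × depth; summing gives 232 bits (equivalently 5 + 14 + 24 + 32 + 56 + 101).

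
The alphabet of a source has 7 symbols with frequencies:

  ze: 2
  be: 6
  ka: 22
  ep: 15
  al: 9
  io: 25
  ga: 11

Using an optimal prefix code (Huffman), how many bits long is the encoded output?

231

Merge the two smallest weights repeatedly:
ze(2) + be(6) → 8
8 + al(9) → 17
ga(11) + ep(15) → 26
17 + ka(22) → 39
io(25) + 26 → 51
39 + 51 → 90
The encoded length is the sum of every internal node's weight: 8 + 17 + 26 + 39 + 51 + 90 = 231 bits.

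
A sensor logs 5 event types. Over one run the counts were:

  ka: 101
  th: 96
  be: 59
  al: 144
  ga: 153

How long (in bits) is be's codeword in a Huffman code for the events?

3

Build the tree from the bottom:
merge be(59) and th(96): 155
merge ka(101) and al(144): 245
merge ga(153) and 155: 308
merge 245 and 308: 553
be's leaf is at depth 3, giving a 3-bit codeword.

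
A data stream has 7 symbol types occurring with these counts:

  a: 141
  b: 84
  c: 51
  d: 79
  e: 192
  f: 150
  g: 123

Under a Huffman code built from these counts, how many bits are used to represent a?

Build the tree from the bottom:
merge c(51) and d(79): 130
merge b(84) and g(123): 207
merge 130 and a(141): 271
merge f(150) and e(192): 342
merge 207 and 271: 478
merge 342 and 478: 820
The subtree containing a is merged 3 times, so code length = 3.

3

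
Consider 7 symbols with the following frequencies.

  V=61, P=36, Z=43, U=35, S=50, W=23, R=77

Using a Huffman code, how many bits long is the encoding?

Greedily combine the two least-frequent nodes:
merge W(23) and U(35): 58
merge P(36) and Z(43): 79
merge S(50) and 58: 108
merge V(61) and R(77): 138
merge 79 and 108: 187
merge 138 and 187: 325
The encoded length is the sum of every internal node's weight: 58 + 79 + 108 + 138 + 187 + 325 = 895 bits.

895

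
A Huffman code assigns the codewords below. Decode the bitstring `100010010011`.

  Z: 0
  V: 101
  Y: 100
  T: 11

YZYYT

Read left to right; each codeword is recognised as soon as it completes (prefix code):
  100→Y | 0→Z | 100→Y | 100→Y | 11→T
Decoded message: YZYYT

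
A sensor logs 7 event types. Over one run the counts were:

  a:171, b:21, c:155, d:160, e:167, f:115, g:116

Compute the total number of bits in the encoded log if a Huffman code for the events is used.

2513

Build the Huffman tree bottom-up:
combine b(21), f(115) → 136
combine g(116), 136 → 252
combine c(155), d(160) → 315
combine e(167), a(171) → 338
combine 252, 315 → 567
combine 338, 567 → 905
Total encoded bits = sum of merged weights = 136 + 252 + 315 + 338 + 567 + 905 = 2513.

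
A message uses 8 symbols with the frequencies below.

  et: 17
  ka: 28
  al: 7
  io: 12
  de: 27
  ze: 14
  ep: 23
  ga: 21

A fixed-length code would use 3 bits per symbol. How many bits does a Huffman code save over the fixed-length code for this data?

9

Fixed-length: 3 bits × 149 symbols = 447 bits.
Huffman merges:
al(7) + io(12) → 19
ze(14) + et(17) → 31
19 + ga(21) → 40
ep(23) + de(27) → 50
ka(28) + 31 → 59
40 + 50 → 90
59 + 90 → 149
Huffman total = 19 + 31 + 40 + 50 + 59 + 90 + 149 = 438 bits.
Saving = 447 − 438 = 9 bits.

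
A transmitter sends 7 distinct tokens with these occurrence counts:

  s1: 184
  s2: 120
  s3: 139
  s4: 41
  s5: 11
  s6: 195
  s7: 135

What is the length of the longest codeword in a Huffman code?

Merge the two lowest-weight nodes at each step:
combine s5(11), s4(41) → 52
combine 52, s2(120) → 172
combine s7(135), s3(139) → 274
combine 172, s1(184) → 356
combine s6(195), 274 → 469
combine 356, 469 → 825
The rarest symbols sit at the bottom; the longest codeword is 4 bits.

4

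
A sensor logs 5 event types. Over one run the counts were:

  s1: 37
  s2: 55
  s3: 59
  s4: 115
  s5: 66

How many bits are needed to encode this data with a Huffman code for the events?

756

Build the Huffman tree bottom-up:
merge s1(37) and s2(55): 92
merge s3(59) and s5(66): 125
merge 92 and s4(115): 207
merge 125 and 207: 332
Each symbol's bit-cost is frequency × depth; summing gives 756 bits (equivalently 92 + 125 + 207 + 332).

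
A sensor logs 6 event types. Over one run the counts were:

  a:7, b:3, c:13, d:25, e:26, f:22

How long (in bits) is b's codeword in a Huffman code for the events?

4

Build the tree from the bottom:
merge b(3) and a(7): 10
merge 10 and c(13): 23
merge f(22) and 23: 45
merge d(25) and e(26): 51
merge 45 and 51: 96
b's leaf is at depth 4, giving a 4-bit codeword.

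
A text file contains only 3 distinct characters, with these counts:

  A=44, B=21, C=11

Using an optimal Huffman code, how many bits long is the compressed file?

108

Build the Huffman tree bottom-up:
C(11) + B(21) → 32
32 + A(44) → 76
Each symbol's bit-cost is frequency × depth; summing gives 108 bits (equivalently 32 + 76).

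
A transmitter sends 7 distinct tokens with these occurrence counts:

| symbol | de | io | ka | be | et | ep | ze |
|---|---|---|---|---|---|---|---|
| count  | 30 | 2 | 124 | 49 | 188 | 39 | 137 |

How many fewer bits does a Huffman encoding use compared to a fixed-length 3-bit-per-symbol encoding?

Fixed-length: 3 bits × 569 symbols = 1707 bits.
Huffman merges:
io(2) + de(30) → 32
32 + ep(39) → 71
be(49) + 71 → 120
120 + ka(124) → 244
ze(137) + et(188) → 325
244 + 325 → 569
Huffman total = 32 + 71 + 120 + 244 + 325 + 569 = 1361 bits.
Saving = 1707 − 1361 = 346 bits.

346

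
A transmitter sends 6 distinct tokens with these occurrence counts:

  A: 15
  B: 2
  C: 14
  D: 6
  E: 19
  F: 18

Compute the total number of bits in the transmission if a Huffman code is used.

178

Merge the two smallest weights repeatedly:
combine B(2), D(6) → 8
combine 8, C(14) → 22
combine A(15), F(18) → 33
combine E(19), 22 → 41
combine 33, 41 → 74
The encoded length is the sum of every internal node's weight: 8 + 22 + 33 + 41 + 74 = 178 bits.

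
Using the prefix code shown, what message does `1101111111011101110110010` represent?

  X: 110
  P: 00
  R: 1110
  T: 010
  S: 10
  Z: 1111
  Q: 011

Read left to right; each codeword is recognised as soon as it completes (prefix code):
  110→X | 1111→Z | 1110→R | 1110→R | 1110→R | 110→X | 010→T
Decoded message: XZRRRXT

XZRRRXT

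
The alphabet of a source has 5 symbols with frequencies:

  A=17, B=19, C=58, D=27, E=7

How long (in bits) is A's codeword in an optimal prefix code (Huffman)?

4

Repeatedly merge the two smallest:
combine E(7), A(17) → 24
combine B(19), 24 → 43
combine D(27), 43 → 70
combine C(58), 70 → 128
The subtree containing A is merged 4 times, so code length = 4.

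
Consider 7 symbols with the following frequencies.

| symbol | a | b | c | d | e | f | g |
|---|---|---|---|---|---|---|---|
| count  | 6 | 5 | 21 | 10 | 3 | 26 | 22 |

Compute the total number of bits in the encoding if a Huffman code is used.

Build the Huffman tree bottom-up:
combine e(3), b(5) → 8
combine a(6), 8 → 14
combine d(10), 14 → 24
combine c(21), g(22) → 43
combine 24, f(26) → 50
combine 43, 50 → 93
Total encoded bits = sum of merged weights = 8 + 14 + 24 + 43 + 50 + 93 = 232.

232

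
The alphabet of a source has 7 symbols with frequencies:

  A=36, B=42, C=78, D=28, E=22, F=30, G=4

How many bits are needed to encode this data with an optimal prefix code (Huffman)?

Merge the two smallest weights repeatedly:
combine G(4), E(22) → 26
combine 26, D(28) → 54
combine F(30), A(36) → 66
combine B(42), 54 → 96
combine 66, C(78) → 144
combine 96, 144 → 240
The encoded length is the sum of every internal node's weight: 26 + 54 + 66 + 96 + 144 + 240 = 626 bits.

626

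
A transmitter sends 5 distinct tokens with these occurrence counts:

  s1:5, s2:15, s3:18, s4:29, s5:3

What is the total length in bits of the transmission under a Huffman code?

Merge the two smallest weights repeatedly:
s5(3) + s1(5) → 8
8 + s2(15) → 23
s3(18) + 23 → 41
s4(29) + 41 → 70
Each symbol's bit-cost is frequency × depth; summing gives 142 bits (equivalently 8 + 23 + 41 + 70).

142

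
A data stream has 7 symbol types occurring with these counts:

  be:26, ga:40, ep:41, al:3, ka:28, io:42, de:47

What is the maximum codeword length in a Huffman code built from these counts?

4

Merge the two lowest-weight nodes at each step:
al(3) + be(26) → 29
ka(28) + 29 → 57
ga(40) + ep(41) → 81
io(42) + de(47) → 89
57 + 81 → 138
89 + 138 → 227
The first pair merged (al, be) ends up deepest, at depth 4.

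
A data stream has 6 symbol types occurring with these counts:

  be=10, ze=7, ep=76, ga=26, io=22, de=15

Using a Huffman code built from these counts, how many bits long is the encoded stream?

Merge the two smallest weights repeatedly:
ze(7) + be(10) → 17
de(15) + 17 → 32
io(22) + ga(26) → 48
32 + 48 → 80
ep(76) + 80 → 156
Total encoded bits = sum of merged weights = 17 + 32 + 48 + 80 + 156 = 333.

333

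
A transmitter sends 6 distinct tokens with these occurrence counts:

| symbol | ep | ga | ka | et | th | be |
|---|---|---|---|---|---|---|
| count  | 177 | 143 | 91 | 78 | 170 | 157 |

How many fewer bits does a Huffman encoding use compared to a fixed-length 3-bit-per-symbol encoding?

Fixed-length: 3 bits × 816 symbols = 2448 bits.
Huffman merges:
combine et(78), ka(91) → 169
combine ga(143), be(157) → 300
combine 169, th(170) → 339
combine ep(177), 300 → 477
combine 339, 477 → 816
Huffman total = 169 + 300 + 339 + 477 + 816 = 2101 bits.
Saving = 2448 − 2101 = 347 bits.

347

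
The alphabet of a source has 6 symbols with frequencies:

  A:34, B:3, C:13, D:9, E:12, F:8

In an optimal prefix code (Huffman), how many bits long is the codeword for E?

3

Huffman merges, smallest pair first:
combine B(3), F(8) → 11
combine D(9), 11 → 20
combine E(12), C(13) → 25
combine 20, 25 → 45
combine A(34), 45 → 79
The subtree containing E is merged 3 times, so code length = 3.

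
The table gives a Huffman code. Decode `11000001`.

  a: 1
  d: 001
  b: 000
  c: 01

Read left to right; each codeword is recognised as soon as it completes (prefix code):
  1→a | 1→a | 000→b | 001→d
Decoded message: aabd

aabd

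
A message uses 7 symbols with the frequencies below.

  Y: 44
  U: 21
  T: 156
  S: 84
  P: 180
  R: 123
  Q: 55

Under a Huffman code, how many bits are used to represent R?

2

Build the tree from the bottom:
U(21) + Y(44) → 65
Q(55) + 65 → 120
S(84) + 120 → 204
R(123) + T(156) → 279
P(180) + 204 → 384
279 + 384 → 663
R sits 2 levels below the root, so its codeword is 2 bits.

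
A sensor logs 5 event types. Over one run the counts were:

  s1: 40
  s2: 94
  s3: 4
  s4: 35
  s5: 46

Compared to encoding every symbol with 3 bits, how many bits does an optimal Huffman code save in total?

Fixed-length: 3 bits × 219 symbols = 657 bits.
Huffman merges:
s3(4) + s4(35) → 39
39 + s1(40) → 79
s5(46) + 79 → 125
s2(94) + 125 → 219
Huffman total = 39 + 79 + 125 + 219 = 462 bits.
Saving = 657 − 462 = 195 bits.

195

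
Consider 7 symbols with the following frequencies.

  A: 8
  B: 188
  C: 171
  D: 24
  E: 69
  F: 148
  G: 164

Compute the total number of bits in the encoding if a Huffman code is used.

Build the Huffman tree bottom-up:
combine A(8), D(24) → 32
combine 32, E(69) → 101
combine 101, F(148) → 249
combine G(164), C(171) → 335
combine B(188), 249 → 437
combine 335, 437 → 772
The encoded length is the sum of every internal node's weight: 32 + 101 + 249 + 335 + 437 + 772 = 1926 bits.

1926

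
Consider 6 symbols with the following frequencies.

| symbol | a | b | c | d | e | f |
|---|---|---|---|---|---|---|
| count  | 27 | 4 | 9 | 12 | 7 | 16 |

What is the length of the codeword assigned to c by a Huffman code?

Repeatedly merge the two smallest:
combine b(4), e(7) → 11
combine c(9), 11 → 20
combine d(12), f(16) → 28
combine 20, a(27) → 47
combine 28, 47 → 75
c sits 3 levels below the root, so its codeword is 3 bits.

3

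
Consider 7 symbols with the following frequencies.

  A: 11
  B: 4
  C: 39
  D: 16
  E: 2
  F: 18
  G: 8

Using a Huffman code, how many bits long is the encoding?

236

Merge the two smallest weights repeatedly:
merge E(2) and B(4): 6
merge 6 and G(8): 14
merge A(11) and 14: 25
merge D(16) and F(18): 34
merge 25 and 34: 59
merge C(39) and 59: 98
The encoded length is the sum of every internal node's weight: 6 + 14 + 25 + 34 + 59 + 98 = 236 bits.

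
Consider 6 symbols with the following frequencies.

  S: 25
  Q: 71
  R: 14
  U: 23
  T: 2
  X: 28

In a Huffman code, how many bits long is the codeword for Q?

Build the tree from the bottom:
merge T(2) and R(14): 16
merge 16 and U(23): 39
merge S(25) and X(28): 53
merge 39 and 53: 92
merge Q(71) and 92: 163
Q is merged only at the final step, so code length = 1.

1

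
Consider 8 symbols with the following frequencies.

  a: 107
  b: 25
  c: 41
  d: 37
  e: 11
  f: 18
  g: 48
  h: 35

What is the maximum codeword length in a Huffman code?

4

Merge the two lowest-weight nodes at each step:
e(11) + f(18) → 29
b(25) + 29 → 54
h(35) + d(37) → 72
c(41) + g(48) → 89
54 + 72 → 126
89 + a(107) → 196
126 + 196 → 322
The rarest symbols sit at the bottom; the longest codeword is 4 bits.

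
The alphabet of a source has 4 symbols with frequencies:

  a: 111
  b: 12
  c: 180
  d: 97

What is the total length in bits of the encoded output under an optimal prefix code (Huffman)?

Greedily combine the two least-frequent nodes:
combine b(12), d(97) → 109
combine 109, a(111) → 220
combine c(180), 220 → 400
Total encoded bits = sum of merged weights = 109 + 220 + 400 = 729.

729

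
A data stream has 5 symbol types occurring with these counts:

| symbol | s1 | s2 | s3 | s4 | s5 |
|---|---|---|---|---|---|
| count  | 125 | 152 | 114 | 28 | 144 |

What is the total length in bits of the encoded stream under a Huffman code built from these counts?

1268

Greedily combine the two least-frequent nodes:
s4(28) + s3(114) → 142
s1(125) + 142 → 267
s5(144) + s2(152) → 296
267 + 296 → 563
Total encoded bits = sum of merged weights = 142 + 267 + 296 + 563 = 1268.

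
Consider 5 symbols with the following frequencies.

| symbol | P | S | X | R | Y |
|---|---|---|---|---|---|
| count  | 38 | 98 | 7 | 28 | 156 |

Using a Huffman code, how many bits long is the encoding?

606

Greedily combine the two least-frequent nodes:
merge X(7) and R(28): 35
merge 35 and P(38): 73
merge 73 and S(98): 171
merge Y(156) and 171: 327
The encoded length is the sum of every internal node's weight: 35 + 73 + 171 + 327 = 606 bits.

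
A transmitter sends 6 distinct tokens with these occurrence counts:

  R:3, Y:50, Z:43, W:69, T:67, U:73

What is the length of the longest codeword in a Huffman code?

4

Merge the two lowest-weight nodes at each step:
combine R(3), Z(43) → 46
combine 46, Y(50) → 96
combine T(67), W(69) → 136
combine U(73), 96 → 169
combine 136, 169 → 305
The first pair merged (R, Z) ends up deepest, at depth 4.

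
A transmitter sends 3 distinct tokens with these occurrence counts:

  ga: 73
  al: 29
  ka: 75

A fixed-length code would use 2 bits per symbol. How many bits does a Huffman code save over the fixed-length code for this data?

75

Fixed-length: 2 bits × 177 symbols = 354 bits.
Huffman merges:
combine al(29), ga(73) → 102
combine ka(75), 102 → 177
Huffman total = 102 + 177 = 279 bits.
Saving = 354 − 279 = 75 bits.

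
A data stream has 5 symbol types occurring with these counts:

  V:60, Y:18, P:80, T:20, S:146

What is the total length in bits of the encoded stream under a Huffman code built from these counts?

Build the Huffman tree bottom-up:
Y(18) + T(20) → 38
38 + V(60) → 98
P(80) + 98 → 178
S(146) + 178 → 324
Each symbol's bit-cost is frequency × depth; summing gives 638 bits (equivalently 38 + 98 + 178 + 324).

638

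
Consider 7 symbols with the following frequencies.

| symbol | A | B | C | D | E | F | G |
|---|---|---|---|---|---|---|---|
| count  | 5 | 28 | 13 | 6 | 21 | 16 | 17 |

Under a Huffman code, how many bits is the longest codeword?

4

Merge the two lowest-weight nodes at each step:
combine A(5), D(6) → 11
combine 11, C(13) → 24
combine F(16), G(17) → 33
combine E(21), 24 → 45
combine B(28), 33 → 61
combine 45, 61 → 106
The rarest symbols sit at the bottom; the longest codeword is 4 bits.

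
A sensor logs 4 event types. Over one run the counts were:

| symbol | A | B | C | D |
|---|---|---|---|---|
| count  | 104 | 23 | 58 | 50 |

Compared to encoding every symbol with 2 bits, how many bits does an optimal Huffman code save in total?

31

Fixed-length: 2 bits × 235 symbols = 470 bits.
Huffman merges:
merge B(23) and D(50): 73
merge C(58) and 73: 131
merge A(104) and 131: 235
Huffman total = 73 + 131 + 235 = 439 bits.
Saving = 470 − 439 = 31 bits.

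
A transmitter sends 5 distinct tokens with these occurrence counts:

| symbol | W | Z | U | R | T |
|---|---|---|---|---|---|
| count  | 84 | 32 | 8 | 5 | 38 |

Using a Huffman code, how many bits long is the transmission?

308

Build the Huffman tree bottom-up:
R(5) + U(8) → 13
13 + Z(32) → 45
T(38) + 45 → 83
83 + W(84) → 167
Total encoded bits = sum of merged weights = 13 + 45 + 83 + 167 = 308.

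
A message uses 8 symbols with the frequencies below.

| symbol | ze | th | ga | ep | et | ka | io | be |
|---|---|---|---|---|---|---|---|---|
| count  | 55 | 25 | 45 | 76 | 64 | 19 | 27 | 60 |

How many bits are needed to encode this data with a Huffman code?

Merge the two smallest weights repeatedly:
combine ka(19), th(25) → 44
combine io(27), 44 → 71
combine ga(45), ze(55) → 100
combine be(60), et(64) → 124
combine 71, ep(76) → 147
combine 100, 124 → 224
combine 147, 224 → 371
Each symbol's bit-cost is frequency × depth; summing gives 1081 bits (equivalently 44 + 71 + 100 + 124 + 147 + 224 + 371).

1081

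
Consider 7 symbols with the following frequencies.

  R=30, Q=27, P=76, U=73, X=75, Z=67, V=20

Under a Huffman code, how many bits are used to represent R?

Repeatedly merge the two smallest:
combine V(20), Q(27) → 47
combine R(30), 47 → 77
combine Z(67), U(73) → 140
combine X(75), P(76) → 151
combine 77, 140 → 217
combine 151, 217 → 368
R sits 3 levels below the root, so its codeword is 3 bits.

3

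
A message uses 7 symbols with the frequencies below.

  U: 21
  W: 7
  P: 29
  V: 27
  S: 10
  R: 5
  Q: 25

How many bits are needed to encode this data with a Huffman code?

325

Merge the two smallest weights repeatedly:
R(5) + W(7) → 12
S(10) + 12 → 22
U(21) + 22 → 43
Q(25) + V(27) → 52
P(29) + 43 → 72
52 + 72 → 124
Total encoded bits = sum of merged weights = 12 + 22 + 43 + 52 + 72 + 124 = 325.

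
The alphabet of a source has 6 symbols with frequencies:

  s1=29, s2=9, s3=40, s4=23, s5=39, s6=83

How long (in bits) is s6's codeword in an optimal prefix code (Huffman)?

1

Repeatedly merge the two smallest:
combine s2(9), s4(23) → 32
combine s1(29), 32 → 61
combine s5(39), s3(40) → 79
combine 61, 79 → 140
combine s6(83), 140 → 223
s6 is merged only at the final step, so code length = 1.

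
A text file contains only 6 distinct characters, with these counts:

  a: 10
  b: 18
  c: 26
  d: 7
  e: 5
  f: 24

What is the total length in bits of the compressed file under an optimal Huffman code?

214

Merge the two smallest weights repeatedly:
merge e(5) and d(7): 12
merge a(10) and 12: 22
merge b(18) and 22: 40
merge f(24) and c(26): 50
merge 40 and 50: 90
Total encoded bits = sum of merged weights = 12 + 22 + 40 + 50 + 90 = 214.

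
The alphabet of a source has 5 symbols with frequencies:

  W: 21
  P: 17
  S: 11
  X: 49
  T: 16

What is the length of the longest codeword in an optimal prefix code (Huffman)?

3

Merge the two lowest-weight nodes at each step:
S(11) + T(16) → 27
P(17) + W(21) → 38
27 + 38 → 65
X(49) + 65 → 114
The first pair merged (S, T) ends up deepest, at depth 3.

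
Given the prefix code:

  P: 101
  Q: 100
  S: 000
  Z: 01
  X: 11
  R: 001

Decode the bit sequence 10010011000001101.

QQXSRP

Read left to right; each codeword is recognised as soon as it completes (prefix code):
  100→Q | 100→Q | 11→X | 000→S | 001→R | 101→P
Decoded message: QQXSRP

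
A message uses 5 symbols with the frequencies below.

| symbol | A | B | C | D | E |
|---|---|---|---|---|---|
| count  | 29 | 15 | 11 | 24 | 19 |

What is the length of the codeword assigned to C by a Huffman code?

3

Huffman merges, smallest pair first:
merge C(11) and B(15): 26
merge E(19) and D(24): 43
merge 26 and A(29): 55
merge 43 and 55: 98
The subtree containing C is merged 3 times, so code length = 3.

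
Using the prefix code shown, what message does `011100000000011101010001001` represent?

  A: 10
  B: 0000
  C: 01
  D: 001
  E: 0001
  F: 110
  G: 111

CFBBGCCED

Read left to right; each codeword is recognised as soon as it completes (prefix code):
  01→C | 110→F | 0000→B | 0000→B | 111→G | 01→C | 01→C | 0001→E | 001→D
Decoded message: CFBBGCCED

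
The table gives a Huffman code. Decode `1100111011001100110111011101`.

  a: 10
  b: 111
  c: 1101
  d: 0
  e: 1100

ebdeeccc

Read left to right; each codeword is recognised as soon as it completes (prefix code):
  1100→e | 111→b | 0→d | 1100→e | 1100→e | 1101→c | 1101→c | 1101→c
Decoded message: ebdeeccc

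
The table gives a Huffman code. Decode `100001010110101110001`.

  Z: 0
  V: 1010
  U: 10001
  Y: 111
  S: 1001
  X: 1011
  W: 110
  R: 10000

Read left to right; each codeword is recognised as soon as it completes (prefix code):
  10000→R | 1010→V | 110→W | 1011→X | 10001→U
Decoded message: RVWXU

RVWXU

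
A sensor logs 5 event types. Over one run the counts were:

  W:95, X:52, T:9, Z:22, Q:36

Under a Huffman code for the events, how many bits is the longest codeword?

Merge the two lowest-weight nodes at each step:
T(9) + Z(22) → 31
31 + Q(36) → 67
X(52) + 67 → 119
W(95) + 119 → 214
Maximum depth reached is 4.

4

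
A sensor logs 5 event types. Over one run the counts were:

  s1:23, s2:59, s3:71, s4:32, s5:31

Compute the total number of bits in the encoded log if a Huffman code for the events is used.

Build the Huffman tree bottom-up:
s1(23) + s5(31) → 54
s4(32) + 54 → 86
s2(59) + s3(71) → 130
86 + 130 → 216
Total encoded bits = sum of merged weights = 54 + 86 + 130 + 216 = 486.

486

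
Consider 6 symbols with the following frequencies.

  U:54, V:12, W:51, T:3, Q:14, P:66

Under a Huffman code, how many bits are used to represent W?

Huffman merges, smallest pair first:
T(3) + V(12) → 15
Q(14) + 15 → 29
29 + W(51) → 80
U(54) + P(66) → 120
80 + 120 → 200
W sits 2 levels below the root, so its codeword is 2 bits.

2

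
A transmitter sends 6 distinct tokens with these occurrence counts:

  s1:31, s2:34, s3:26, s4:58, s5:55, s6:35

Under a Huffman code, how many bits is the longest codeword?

3

Merge the two lowest-weight nodes at each step:
merge s3(26) and s1(31): 57
merge s2(34) and s6(35): 69
merge s5(55) and 57: 112
merge s4(58) and 69: 127
merge 112 and 127: 239
The first pair merged (s3, s1) ends up deepest, at depth 3.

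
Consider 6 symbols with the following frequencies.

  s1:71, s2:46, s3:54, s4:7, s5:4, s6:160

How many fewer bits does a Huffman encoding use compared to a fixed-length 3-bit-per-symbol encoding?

323

Fixed-length: 3 bits × 342 symbols = 1026 bits.
Huffman merges:
combine s5(4), s4(7) → 11
combine 11, s2(46) → 57
combine s3(54), 57 → 111
combine s1(71), 111 → 182
combine s6(160), 182 → 342
Huffman total = 11 + 57 + 111 + 182 + 342 = 703 bits.
Saving = 1026 − 703 = 323 bits.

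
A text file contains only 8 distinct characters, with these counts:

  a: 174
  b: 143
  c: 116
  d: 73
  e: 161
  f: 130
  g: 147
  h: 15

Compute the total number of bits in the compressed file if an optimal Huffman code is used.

Greedily combine the two least-frequent nodes:
h(15) + d(73) → 88
88 + c(116) → 204
f(130) + b(143) → 273
g(147) + e(161) → 308
a(174) + 204 → 378
273 + 308 → 581
378 + 581 → 959
The encoded length is the sum of every internal node's weight: 88 + 204 + 273 + 308 + 378 + 581 + 959 = 2791 bits.

2791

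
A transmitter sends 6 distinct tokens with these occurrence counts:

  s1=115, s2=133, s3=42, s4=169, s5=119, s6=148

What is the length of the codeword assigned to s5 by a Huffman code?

Huffman merges, smallest pair first:
s3(42) + s1(115) → 157
s5(119) + s2(133) → 252
s6(148) + 157 → 305
s4(169) + 252 → 421
305 + 421 → 726
The subtree containing s5 is merged 3 times, so code length = 3.

3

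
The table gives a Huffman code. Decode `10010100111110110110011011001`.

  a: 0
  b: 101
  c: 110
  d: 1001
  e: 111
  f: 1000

dadebbdbd

Read left to right; each codeword is recognised as soon as it completes (prefix code):
  1001→d | 0→a | 1001→d | 111→e | 101→b | 101→b | 1001→d | 101→b | 1001→d
Decoded message: dadebbdbd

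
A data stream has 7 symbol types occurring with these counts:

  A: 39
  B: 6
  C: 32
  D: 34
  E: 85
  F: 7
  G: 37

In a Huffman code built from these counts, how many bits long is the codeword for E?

1

Huffman merges, smallest pair first:
B(6) + F(7) → 13
13 + C(32) → 45
D(34) + G(37) → 71
A(39) + 45 → 84
71 + 84 → 155
E(85) + 155 → 240
E is merged only at the final step, so code length = 1.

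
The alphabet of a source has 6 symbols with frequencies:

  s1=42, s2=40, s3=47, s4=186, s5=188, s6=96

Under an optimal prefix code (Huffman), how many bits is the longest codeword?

Merge the two lowest-weight nodes at each step:
s2(40) + s1(42) → 82
s3(47) + 82 → 129
s6(96) + 129 → 225
s4(186) + s5(188) → 374
225 + 374 → 599
The first pair merged (s2, s1) ends up deepest, at depth 4.

4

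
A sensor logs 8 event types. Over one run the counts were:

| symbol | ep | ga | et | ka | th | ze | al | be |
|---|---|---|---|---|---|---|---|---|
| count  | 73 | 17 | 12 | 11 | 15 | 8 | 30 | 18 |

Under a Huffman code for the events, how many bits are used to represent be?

Build the tree from the bottom:
merge ze(8) and ka(11): 19
merge et(12) and th(15): 27
merge ga(17) and be(18): 35
merge 19 and 27: 46
merge al(30) and 35: 65
merge 46 and 65: 111
merge ep(73) and 111: 184
The subtree containing be is merged 4 times, so code length = 4.

4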